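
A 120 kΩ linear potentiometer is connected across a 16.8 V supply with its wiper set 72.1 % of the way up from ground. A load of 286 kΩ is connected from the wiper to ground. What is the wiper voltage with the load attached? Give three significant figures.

The wiper splits the pot into (1−α)R = 33.48 kΩ above and αR = 86.52 kΩ below.
Lower section ‖ load = 66.43 kΩ.
V_wiper = 16.8 × 66.43/(33.48 + 66.43) = 11.2 V.

V ≈ 11.2 V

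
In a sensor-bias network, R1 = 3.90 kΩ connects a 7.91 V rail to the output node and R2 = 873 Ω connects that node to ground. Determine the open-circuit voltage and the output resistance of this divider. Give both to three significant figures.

V_th is the open-circuit tap voltage: 7.91 × 873/(3900 + 873) = 1.45 V.
With the supply zeroed, R1 and R2 appear in parallel from the tap: R_th = R1‖R2 = (3900 × 873)/4773 = 713 Ω.

V_th = 1.45 V, R_th = 713 Ω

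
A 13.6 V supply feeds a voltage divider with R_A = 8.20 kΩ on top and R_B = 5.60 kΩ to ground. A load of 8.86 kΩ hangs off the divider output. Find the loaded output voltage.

V_out ≈ 4.01 V

The load sits in parallel with R_B: R_B‖R_L = (5.60 × 8.86) / (5.60 + 8.86) = 3.431 kΩ.
V_out = 13.6 × 3.431 / (8.20 + 3.431) = 13.6 × 3.431/11.63 = 4.01 V.
(Unloaded it would have been 5.52 V.)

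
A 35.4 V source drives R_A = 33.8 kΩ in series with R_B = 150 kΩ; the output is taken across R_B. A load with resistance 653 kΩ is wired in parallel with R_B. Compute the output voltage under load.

V_out ≈ 27.7 V

The load sits in parallel with R_B: R_B‖R_L = (150 × 653) / (150 + 653) = 122.0 kΩ.
V_out = 35.4 × 122.0 / (33.8 + 122.0) = 35.4 × 122.0/155.8 = 27.7 V.
(Unloaded it would have been 28.9 V.)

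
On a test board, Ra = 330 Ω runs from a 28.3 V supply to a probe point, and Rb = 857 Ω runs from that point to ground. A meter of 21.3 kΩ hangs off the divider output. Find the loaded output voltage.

V_out ≈ 20.2 V

The load sits in parallel with Rb: Rb‖R_L = (857 × 21300) / (857 + 21300) = 823.9 Ω.
V_out = 28.3 × 823.9 / (330 + 823.9) = 28.3 × 823.9/1154 = 20.2 V.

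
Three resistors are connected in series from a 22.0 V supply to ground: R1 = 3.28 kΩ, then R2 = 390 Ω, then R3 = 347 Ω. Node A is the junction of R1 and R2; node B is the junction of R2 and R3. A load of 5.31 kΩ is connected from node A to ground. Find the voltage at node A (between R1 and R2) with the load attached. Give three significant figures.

V ≈ 3.63 V

Below node A the series string R2+R3 = 737.0 Ω sits in parallel with the 5310 Ω load: 647.2 Ω.
V_A = 22.0 × 647.2/(3280 + 647.2) = 3.63 V.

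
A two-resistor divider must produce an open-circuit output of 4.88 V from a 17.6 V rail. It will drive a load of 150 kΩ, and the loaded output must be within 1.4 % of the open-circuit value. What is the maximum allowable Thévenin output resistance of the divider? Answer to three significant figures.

Loading drop = R_th/(R_th + R_L) ≤ 0.0140, so R_th ≤ R_L · ε/(1−ε) = 150 kΩ × 0.0140/0.9860 = 2.13 kΩ.

R_th ≤ 2.13 kΩ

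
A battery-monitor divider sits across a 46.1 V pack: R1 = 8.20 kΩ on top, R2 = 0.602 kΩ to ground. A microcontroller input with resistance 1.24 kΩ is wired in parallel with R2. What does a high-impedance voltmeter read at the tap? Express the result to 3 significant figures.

The load sits in parallel with R2: R2‖R_L = (602 × 1240) / (602 + 1240) = 405.3 Ω.
V_out = 46.1 × 405.3 / (8200 + 405.3) = 46.1 × 405.3/8605 = 2.17 V.
(Unloaded it would have been 3.15 V.)

V_out ≈ 2.17 V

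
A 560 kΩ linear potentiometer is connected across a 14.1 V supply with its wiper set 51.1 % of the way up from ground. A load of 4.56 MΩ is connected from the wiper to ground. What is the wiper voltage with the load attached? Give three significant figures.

V ≈ 6.99 V

The wiper splits the pot into (1−α)R = 273.8 kΩ above and αR = 286.2 kΩ below.
Lower section ‖ load = 269.3 kΩ.
V_wiper = 14.1 × 269.3/(273.8 + 269.3) = 6.99 V.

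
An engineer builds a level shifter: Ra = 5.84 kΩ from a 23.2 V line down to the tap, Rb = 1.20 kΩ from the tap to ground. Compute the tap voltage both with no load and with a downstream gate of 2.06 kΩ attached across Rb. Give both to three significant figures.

Open-circuit: V = 23.2 × 1.20/(5.84 + 1.20) = 3.95 V.
With the load, Rb becomes Rb‖R_L = 0.7583 kΩ, so V = 23.2 × 0.7583/6.598 = 2.67 V.

Unloaded: 3.95 V; loaded: 2.67 V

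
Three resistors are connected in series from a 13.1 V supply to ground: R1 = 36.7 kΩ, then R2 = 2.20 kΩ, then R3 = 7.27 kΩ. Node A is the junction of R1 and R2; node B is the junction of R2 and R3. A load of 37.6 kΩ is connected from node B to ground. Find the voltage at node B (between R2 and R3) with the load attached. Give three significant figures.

At node B, R3 is in parallel with the load: R3‖R_L = 6.092 kΩ.
Below node A the resistance is R2 + (R3‖R_L) = 8.292 kΩ, so V_A = 13.1 × 8.292/44.99 = 2.414 V.
Then V_B = V_A × (R3‖R_L)/(R2 + R3‖R_L) = 2.414 × 6.092/8.292 = 1.77 V.

V ≈ 1.77 V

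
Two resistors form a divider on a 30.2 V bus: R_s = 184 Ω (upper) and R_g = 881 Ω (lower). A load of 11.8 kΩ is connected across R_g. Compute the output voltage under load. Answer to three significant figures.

The load sits in parallel with R_g: R_g‖R_L = (881 × 11800) / (881 + 11800) = 819.8 Ω.
V_out = 30.2 × 819.8 / (184 + 819.8) = 30.2 × 819.8/1004 = 24.7 V.

V_out ≈ 24.7 V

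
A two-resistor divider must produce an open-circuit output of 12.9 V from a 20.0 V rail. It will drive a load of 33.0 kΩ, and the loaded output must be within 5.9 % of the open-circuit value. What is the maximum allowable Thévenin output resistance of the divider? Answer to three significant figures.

R_th ≤ 2.07 kΩ

Loading drop = R_th/(R_th + R_L) ≤ 0.0590, so R_th ≤ R_L · ε/(1−ε) = 33.0 kΩ × 0.0590/0.9410 = 2.07 kΩ.
(Any R1, R2 with R2/(R1+R2) = 0.645 and R1‖R2 ≤ 2.07 kΩ will meet the spec.)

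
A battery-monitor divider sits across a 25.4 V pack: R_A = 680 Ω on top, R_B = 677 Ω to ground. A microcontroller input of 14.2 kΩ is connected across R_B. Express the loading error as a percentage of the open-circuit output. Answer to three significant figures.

2.33 %

The divider's output (Thévenin) resistance is R_A‖R_B = 339.2 Ω.
Fractional drop under load = R_th/(R_th + R_L) = 339.2 / (339.2 + 14200) = 0.02333.
So the output falls by 2.33 %.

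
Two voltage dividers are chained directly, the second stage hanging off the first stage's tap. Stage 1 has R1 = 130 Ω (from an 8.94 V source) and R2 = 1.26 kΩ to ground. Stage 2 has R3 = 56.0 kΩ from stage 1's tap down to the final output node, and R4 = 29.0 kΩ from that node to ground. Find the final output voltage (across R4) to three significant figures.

Stage 2 presents R3+R4 = 85000 Ω as a load on stage 1's tap.
Stage 1's lower leg becomes R2‖(R3+R4) = 1242 Ω, so V_mid = 8.94 × 1242/1372 = 8.093 V.
Stage 2 is itself unloaded: V_out = V_mid × R4/(R3+R4) = 8.093 × 29000/85000 = 2.76 V.

V_out ≈ 2.76 V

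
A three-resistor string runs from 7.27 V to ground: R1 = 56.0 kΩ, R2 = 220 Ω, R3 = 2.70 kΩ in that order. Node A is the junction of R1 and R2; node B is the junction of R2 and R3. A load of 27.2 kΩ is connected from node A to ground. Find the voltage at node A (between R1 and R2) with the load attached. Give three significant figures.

Below node A the series string R2+R3 = 2920 Ω sits in parallel with the 27200 Ω load: 2637 Ω.
V_A = 7.27 × 2637/(56000 + 2637) = 0.327 V.

V ≈ 0.327 V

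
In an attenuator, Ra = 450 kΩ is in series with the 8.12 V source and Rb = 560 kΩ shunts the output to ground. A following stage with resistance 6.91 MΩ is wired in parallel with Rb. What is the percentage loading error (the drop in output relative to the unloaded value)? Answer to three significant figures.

The divider's output (Thévenin) resistance is Ra‖Rb = 249.5 kΩ.
Fractional drop under load = R_th/(R_th + R_L) = 249.5 / (249.5 + 6910) = 0.03485.
So the output falls by 3.48 %.

3.48 %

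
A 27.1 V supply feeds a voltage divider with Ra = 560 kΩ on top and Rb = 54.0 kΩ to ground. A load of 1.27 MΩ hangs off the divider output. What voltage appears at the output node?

The load sits in parallel with Rb: Rb‖R_L = (54.0 × 1270) / (54.0 + 1270) = 51.80 kΩ.
V_out = 27.1 × 51.80 / (560 + 51.80) = 27.1 × 51.80/611.8 = 2.29 V.

V_out ≈ 2.29 V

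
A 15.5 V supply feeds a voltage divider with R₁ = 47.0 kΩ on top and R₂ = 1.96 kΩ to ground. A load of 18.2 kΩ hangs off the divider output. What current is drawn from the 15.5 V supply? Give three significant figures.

I ≈ 0.318 mA

R₂‖R_L = 1.769 kΩ, so the source sees R₁ + R₂‖R_L = 48.77 kΩ.
I = 15.5 V / 48.77 kΩ = 0.318 mA.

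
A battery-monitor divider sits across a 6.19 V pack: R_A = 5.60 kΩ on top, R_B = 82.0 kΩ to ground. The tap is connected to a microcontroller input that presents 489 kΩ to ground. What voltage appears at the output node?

The load sits in parallel with R_B: R_B‖R_L = (82.0 × 489) / (82.0 + 489) = 70.22 kΩ.
V_out = 6.19 × 70.22 / (5.60 + 70.22) = 6.19 × 70.22/75.82 = 5.73 V.

V_out ≈ 5.73 V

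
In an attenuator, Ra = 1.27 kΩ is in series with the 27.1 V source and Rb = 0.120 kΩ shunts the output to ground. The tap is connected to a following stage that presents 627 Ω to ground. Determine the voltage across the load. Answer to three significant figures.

The load sits in parallel with Rb: Rb‖R_L = (120 × 627) / (120 + 627) = 100.7 Ω.
V_out = 27.1 × 100.7 / (1270 + 100.7) = 27.1 × 100.7/1371 = 1.99 V.
(Unloaded it would have been 2.34 V.)

V_out ≈ 1.99 V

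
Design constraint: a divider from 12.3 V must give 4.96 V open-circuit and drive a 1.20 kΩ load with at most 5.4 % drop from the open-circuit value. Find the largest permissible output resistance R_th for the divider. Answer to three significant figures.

Loading drop = R_th/(R_th + R_L) ≤ 0.0540, so R_th ≤ R_L · ε/(1−ε) = 1.20 kΩ × 0.0540/0.9460 = 68.5 Ω.
(Any R1, R2 with R2/(R1+R2) = 0.403 and R1‖R2 ≤ 68.5 Ω will meet the spec.)

R_th ≤ 68.5 Ω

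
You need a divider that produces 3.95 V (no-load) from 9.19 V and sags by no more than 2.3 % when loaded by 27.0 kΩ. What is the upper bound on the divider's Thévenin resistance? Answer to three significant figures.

R_th ≤ 636 Ω

Loading drop = R_th/(R_th + R_L) ≤ 0.0230, so R_th ≤ R_L · ε/(1−ε) = 27.0 kΩ × 0.0230/0.9770 = 636 Ω.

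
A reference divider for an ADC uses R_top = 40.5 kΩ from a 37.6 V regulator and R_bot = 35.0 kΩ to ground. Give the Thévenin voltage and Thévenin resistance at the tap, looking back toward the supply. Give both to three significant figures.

V_th = 17.4 V, R_th = 18.8 kΩ

V_th is the open-circuit tap voltage: 37.6 × 35.0/(40.5 + 35.0) = 17.4 V.
With the supply zeroed, R_top and R_bot appear in parallel from the tap: R_th = R_top‖R_bot = (40.5 × 35.0)/75.50 = 18.8 kΩ.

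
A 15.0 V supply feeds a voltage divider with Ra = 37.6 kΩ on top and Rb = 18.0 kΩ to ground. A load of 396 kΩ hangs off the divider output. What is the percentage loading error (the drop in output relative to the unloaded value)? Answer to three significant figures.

The divider's output (Thévenin) resistance is Ra‖Rb = 12.17 kΩ.
Fractional drop under load = R_th/(R_th + R_L) = 12.17 / (12.17 + 396) = 0.02982.
So the output falls by 2.98 %.

2.98 %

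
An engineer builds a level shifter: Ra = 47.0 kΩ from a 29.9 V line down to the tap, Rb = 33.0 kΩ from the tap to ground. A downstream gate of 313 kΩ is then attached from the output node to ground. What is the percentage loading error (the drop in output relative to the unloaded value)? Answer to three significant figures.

5.83 %

The divider's output (Thévenin) resistance is Ra‖Rb = 19.39 kΩ.
Fractional drop under load = R_th/(R_th + R_L) = 19.39 / (19.39 + 313) = 0.05833.
So the output falls by 5.83 %.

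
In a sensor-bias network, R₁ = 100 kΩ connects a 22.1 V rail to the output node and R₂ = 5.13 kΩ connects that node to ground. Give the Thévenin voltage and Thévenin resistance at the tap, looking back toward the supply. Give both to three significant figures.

V_th = 1.08 V, R_th = 4.88 kΩ

V_th is the open-circuit tap voltage: 22.1 × 5.13/(100 + 5.13) = 1.08 V.
With the supply zeroed, R₁ and R₂ appear in parallel from the tap: R_th = R₁‖R₂ = (100 × 5.13)/105.1 = 4.88 kΩ.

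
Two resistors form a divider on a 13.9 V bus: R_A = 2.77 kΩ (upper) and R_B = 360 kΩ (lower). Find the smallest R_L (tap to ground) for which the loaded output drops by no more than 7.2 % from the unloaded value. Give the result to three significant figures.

R_L(min) ≈ 35.4 kΩ

Output resistance R_th = R_A‖R_B = (2.77 × 360)/362.8 = 2.749 kΩ.
The fractional drop is R_th/(R_th + R_L); requiring this ≤ 0.0720 gives R_L ≥ R_th(1/0.0720 − 1) = 2.749 × 12.89 = 35.4 kΩ.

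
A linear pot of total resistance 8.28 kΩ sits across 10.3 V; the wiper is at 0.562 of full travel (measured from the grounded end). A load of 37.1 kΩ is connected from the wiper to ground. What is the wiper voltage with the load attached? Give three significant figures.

The wiper splits the pot into (1−α)R = 3.627 kΩ above and αR = 4.653 kΩ below.
Lower section ‖ load = 4.135 kΩ.
V_wiper = 10.3 × 4.135/(3.627 + 4.135) = 5.49 V.

V ≈ 5.49 V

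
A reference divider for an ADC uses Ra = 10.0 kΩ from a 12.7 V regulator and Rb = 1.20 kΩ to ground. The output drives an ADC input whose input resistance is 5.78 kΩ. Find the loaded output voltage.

V_out ≈ 1.15 V

The load sits in parallel with Rb: Rb‖R_L = (1.20 × 5.78) / (1.20 + 5.78) = 0.9937 kΩ.
V_out = 12.7 × 0.9937 / (10.0 + 0.9937) = 12.7 × 0.9937/10.99 = 1.15 V.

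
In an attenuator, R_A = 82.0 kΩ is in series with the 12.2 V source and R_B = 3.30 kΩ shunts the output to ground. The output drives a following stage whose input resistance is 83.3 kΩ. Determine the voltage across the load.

V_out ≈ 0.455 V

The load sits in parallel with R_B: R_B‖R_L = (3.30 × 83.3) / (3.30 + 83.3) = 3.174 kΩ.
V_out = 12.2 × 3.174 / (82.0 + 3.174) = 12.2 × 3.174/85.17 = 0.455 V.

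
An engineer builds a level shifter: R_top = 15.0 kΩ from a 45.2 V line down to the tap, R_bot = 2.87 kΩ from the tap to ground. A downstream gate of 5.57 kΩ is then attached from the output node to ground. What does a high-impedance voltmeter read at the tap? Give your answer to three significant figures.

The load sits in parallel with R_bot: R_bot‖R_L = (2.87 × 5.57) / (2.87 + 5.57) = 1.894 kΩ.
V_out = 45.2 × 1.894 / (15.0 + 1.894) = 45.2 × 1.894/16.89 = 5.07 V.

V_out ≈ 5.07 V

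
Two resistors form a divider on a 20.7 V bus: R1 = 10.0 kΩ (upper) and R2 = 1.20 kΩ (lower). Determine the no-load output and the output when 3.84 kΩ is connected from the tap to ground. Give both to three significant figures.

Open-circuit: V = 20.7 × 1.20/(10.0 + 1.20) = 2.22 V.
With the load, R2 becomes R2‖R_L = 0.9143 kΩ, so V = 20.7 × 0.9143/10.91 = 1.73 V.

Unloaded: 2.22 V; loaded: 1.73 V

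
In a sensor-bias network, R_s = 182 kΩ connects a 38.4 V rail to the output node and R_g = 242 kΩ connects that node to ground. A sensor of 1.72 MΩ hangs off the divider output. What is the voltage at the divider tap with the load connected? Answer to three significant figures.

The load sits in parallel with R_g: R_g‖R_L = (242 × 1720) / (242 + 1720) = 212.2 kΩ.
V_out = 38.4 × 212.2 / (182 + 212.2) = 38.4 × 212.2/394.2 = 20.7 V.

V_out ≈ 20.7 V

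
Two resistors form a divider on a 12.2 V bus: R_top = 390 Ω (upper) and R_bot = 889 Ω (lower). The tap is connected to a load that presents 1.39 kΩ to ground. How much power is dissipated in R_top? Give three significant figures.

Total resistance from the source is R_top + (R_bot‖R_L) = 932.2 Ω, so I = 12.2/932.2 Ω = 13.09 mA.
P = I²·R_top = (13.09 mA)² × 390 Ω = 66.8 mW.

P ≈ 66.8 mW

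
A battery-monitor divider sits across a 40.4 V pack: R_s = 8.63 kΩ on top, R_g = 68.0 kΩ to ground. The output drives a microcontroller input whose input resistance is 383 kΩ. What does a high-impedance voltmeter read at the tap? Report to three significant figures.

The load sits in parallel with R_g: R_g‖R_L = (68.0 × 383) / (68.0 + 383) = 57.75 kΩ.
V_out = 40.4 × 57.75 / (8.63 + 57.75) = 40.4 × 57.75/66.38 = 35.1 V.

V_out ≈ 35.1 V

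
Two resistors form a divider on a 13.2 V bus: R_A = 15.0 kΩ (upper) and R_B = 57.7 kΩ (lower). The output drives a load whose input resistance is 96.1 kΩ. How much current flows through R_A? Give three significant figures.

I ≈ 0.259 mA

R_B‖R_L = 36.05 kΩ, so the source sees R_A + R_B‖R_L = 51.05 kΩ.
I = 13.2 V / 51.05 kΩ = 0.259 mA.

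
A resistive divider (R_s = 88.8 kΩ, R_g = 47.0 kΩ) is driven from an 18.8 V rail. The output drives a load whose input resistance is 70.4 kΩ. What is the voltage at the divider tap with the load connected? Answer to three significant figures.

The load sits in parallel with R_g: R_g‖R_L = (47.0 × 70.4) / (47.0 + 70.4) = 28.18 kΩ.
V_out = 18.8 × 28.18 / (88.8 + 28.18) = 18.8 × 28.18/117.0 = 4.53 V.
(Unloaded it would have been 6.51 V.)

V_out ≈ 4.53 V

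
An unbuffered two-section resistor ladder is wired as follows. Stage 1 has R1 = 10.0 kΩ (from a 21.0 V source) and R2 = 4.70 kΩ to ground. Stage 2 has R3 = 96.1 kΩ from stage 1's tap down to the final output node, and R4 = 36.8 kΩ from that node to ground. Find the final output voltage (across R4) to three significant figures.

V_out ≈ 1.82 V

Stage 2 presents R3+R4 = 132.9 kΩ as a load on stage 1's tap.
Stage 1's lower leg becomes R2‖(R3+R4) = 4.539 kΩ, so V_mid = 21.0 × 4.539/14.54 = 6.557 V.
Stage 2 is itself unloaded: V_out = V_mid × R4/(R3+R4) = 6.557 × 36.8/132.9 = 1.82 V.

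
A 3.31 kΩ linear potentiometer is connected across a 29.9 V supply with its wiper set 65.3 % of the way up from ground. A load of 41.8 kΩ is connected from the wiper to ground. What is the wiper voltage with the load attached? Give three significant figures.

V ≈ 19.2 V

The wiper splits the pot into (1−α)R = 1.149 kΩ above and αR = 2.161 kΩ below.
Lower section ‖ load = 2.055 kΩ.
V_wiper = 29.9 × 2.055/(1.149 + 2.055) = 19.2 V.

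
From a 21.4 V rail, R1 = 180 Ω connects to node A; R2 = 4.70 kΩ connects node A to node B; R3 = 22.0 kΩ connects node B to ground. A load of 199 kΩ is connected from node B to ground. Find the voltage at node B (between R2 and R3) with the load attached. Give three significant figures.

V ≈ 17.2 V

At node B, R3 is in parallel with the load: R3‖R_L = 19810 Ω.
Below node A the resistance is R2 + (R3‖R_L) = 24510 Ω, so V_A = 21.4 × 24510/24690 = 21.24 V.
Then V_B = V_A × (R3‖R_L)/(R2 + R3‖R_L) = 21.24 × 19810/24510 = 17.2 V.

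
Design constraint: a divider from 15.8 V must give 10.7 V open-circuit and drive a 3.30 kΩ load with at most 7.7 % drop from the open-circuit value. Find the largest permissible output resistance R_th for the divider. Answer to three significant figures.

Loading drop = R_th/(R_th + R_L) ≤ 0.0770, so R_th ≤ R_L · ε/(1−ε) = 3.30 kΩ × 0.0770/0.9230 = 275 Ω.
(Any R1, R2 with R2/(R1+R2) = 0.677 and R1‖R2 ≤ 275 Ω will meet the spec.)

R_th ≤ 275 Ω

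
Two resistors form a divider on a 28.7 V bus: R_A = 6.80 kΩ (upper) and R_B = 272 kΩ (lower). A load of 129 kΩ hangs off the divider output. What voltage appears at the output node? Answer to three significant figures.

The load sits in parallel with R_B: R_B‖R_L = (272 × 129) / (272 + 129) = 87.50 kΩ.
V_out = 28.7 × 87.50 / (6.80 + 87.50) = 28.7 × 87.50/94.30 = 26.6 V.

V_out ≈ 26.6 V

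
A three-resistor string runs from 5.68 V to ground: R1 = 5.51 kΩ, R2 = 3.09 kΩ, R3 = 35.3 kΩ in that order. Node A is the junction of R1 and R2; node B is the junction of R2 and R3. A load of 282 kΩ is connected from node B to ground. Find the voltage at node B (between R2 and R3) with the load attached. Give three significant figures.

At node B, R3 is in parallel with the load: R3‖R_L = 31.37 kΩ.
Below node A the resistance is R2 + (R3‖R_L) = 34.46 kΩ, so V_A = 5.68 × 34.46/39.97 = 4.897 V.
Then V_B = V_A × (R3‖R_L)/(R2 + R3‖R_L) = 4.897 × 31.37/34.46 = 4.46 V.

V ≈ 4.46 V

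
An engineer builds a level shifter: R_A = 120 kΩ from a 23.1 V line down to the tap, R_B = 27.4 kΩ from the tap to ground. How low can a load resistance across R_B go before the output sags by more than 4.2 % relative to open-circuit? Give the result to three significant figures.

Output resistance R_th = R_A‖R_B = (120 × 27.4)/147.4 = 22.31 kΩ.
The fractional drop is R_th/(R_th + R_L); requiring this ≤ 0.0420 gives R_L ≥ R_th(1/0.0420 − 1) = 22.31 × 22.81 = 509 kΩ.

R_L(min) ≈ 509 kΩ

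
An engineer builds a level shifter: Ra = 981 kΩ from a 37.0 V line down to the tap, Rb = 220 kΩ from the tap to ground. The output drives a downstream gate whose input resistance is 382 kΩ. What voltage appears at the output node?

The load sits in parallel with Rb: Rb‖R_L = (220 × 382) / (220 + 382) = 139.6 kΩ.
V_out = 37.0 × 139.6 / (981 + 139.6) = 37.0 × 139.6/1121 = 4.61 V.
(Unloaded it would have been 6.78 V.)

V_out ≈ 4.61 V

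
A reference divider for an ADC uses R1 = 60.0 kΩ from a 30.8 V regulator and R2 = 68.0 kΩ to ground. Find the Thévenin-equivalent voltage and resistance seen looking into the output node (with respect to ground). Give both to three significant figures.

V_th is the open-circuit tap voltage: 30.8 × 68.0/(60.0 + 68.0) = 16.4 V.
With the supply zeroed, R1 and R2 appear in parallel from the tap: R_th = R1‖R2 = (60.0 × 68.0)/128.0 = 31.9 kΩ.

V_th = 16.4 V, R_th = 31.9 kΩ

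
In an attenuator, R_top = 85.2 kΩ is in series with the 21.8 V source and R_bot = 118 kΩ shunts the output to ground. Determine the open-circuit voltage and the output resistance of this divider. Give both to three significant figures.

V_th is the open-circuit tap voltage: 21.8 × 118/(85.2 + 118) = 12.7 V.
With the supply zeroed, R_top and R_bot appear in parallel from the tap: R_th = R_top‖R_bot = (85.2 × 118)/203.2 = 49.5 kΩ.

V_th = 12.7 V, R_th = 49.5 kΩ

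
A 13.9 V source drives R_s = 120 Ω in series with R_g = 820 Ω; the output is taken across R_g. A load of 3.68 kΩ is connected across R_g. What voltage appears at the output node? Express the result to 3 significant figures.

The load sits in parallel with R_g: R_g‖R_L = (820 × 3680) / (820 + 3680) = 670.6 Ω.
V_out = 13.9 × 670.6 / (120 + 670.6) = 13.9 × 670.6/790.6 = 11.8 V.

V_out ≈ 11.8 V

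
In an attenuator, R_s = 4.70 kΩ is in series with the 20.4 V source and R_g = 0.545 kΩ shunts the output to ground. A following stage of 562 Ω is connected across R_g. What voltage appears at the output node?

V_out ≈ 1.13 V

The load sits in parallel with R_g: R_g‖R_L = (545 × 562) / (545 + 562) = 276.7 Ω.
V_out = 20.4 × 276.7 / (4700 + 276.7) = 20.4 × 276.7/4977 = 1.13 V.
(Unloaded it would have been 2.12 V.)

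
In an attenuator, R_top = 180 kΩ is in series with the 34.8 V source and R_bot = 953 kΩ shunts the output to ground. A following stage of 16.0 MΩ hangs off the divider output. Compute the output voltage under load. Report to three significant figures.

V_out ≈ 29.0 V

The load sits in parallel with R_bot: R_bot‖R_L = (953 × 16000) / (953 + 16000) = 899.4 kΩ.
V_out = 34.8 × 899.4 / (180 + 899.4) = 34.8 × 899.4/1079 = 29.0 V.
(Unloaded it would have been 29.3 V.)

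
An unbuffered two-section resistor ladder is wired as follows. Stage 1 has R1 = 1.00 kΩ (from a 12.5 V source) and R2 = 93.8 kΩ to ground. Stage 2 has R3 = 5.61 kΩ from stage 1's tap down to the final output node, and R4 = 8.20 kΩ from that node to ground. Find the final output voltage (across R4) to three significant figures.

Stage 2 presents R3+R4 = 13.81 kΩ as a load on stage 1's tap.
Stage 1's lower leg becomes R2‖(R3+R4) = 12.04 kΩ, so V_mid = 12.5 × 12.04/13.04 = 11.54 V.
Stage 2 is itself unloaded: V_out = V_mid × R4/(R3+R4) = 11.54 × 8.20/13.81 = 6.85 V.

V_out ≈ 6.85 V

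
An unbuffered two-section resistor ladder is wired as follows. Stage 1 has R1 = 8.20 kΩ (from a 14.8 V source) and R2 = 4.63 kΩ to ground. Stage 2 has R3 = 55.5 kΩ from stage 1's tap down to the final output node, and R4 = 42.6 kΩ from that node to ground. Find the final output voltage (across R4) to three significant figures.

V_out ≈ 2.25 V

Stage 2 presents R3+R4 = 98.10 kΩ as a load on stage 1's tap.
Stage 1's lower leg becomes R2‖(R3+R4) = 4.421 kΩ, so V_mid = 14.8 × 4.421/12.62 = 5.185 V.
Stage 2 is itself unloaded: V_out = V_mid × R4/(R3+R4) = 5.185 × 42.6/98.10 = 2.25 V.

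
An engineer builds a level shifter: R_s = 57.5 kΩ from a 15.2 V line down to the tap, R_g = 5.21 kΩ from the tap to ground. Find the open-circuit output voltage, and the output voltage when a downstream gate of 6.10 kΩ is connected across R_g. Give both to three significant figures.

Open-circuit: V = 15.2 × 5.21/(57.5 + 5.21) = 1.26 V.
With the load, R_g becomes R_g‖R_L = 2.810 kΩ, so V = 15.2 × 2.810/60.31 = 0.708 V.

Unloaded: 1.26 V; loaded: 0.708 V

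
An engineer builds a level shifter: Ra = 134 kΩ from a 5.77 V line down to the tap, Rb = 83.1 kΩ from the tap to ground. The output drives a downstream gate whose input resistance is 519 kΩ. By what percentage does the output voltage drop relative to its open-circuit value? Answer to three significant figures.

Unloaded V = 5.77 × 83.1/217.1 = 2.2086 V.
Loaded: Rb‖R_L = 71.63 kΩ, giving V = 5.77 × 71.63/205.6 = 2.0100 V.
Drop = (2.2086 − 2.0100) / 2.2086 = 8.99 %.

8.99 %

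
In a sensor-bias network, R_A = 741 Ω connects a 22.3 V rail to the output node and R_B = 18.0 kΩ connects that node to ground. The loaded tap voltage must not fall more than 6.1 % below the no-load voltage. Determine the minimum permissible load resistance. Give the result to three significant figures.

R_L(min) ≈ 11.0 kΩ

Output resistance R_th = R_A‖R_B = (741 × 18000)/18740 = 711.7 Ω.
The fractional drop is R_th/(R_th + R_L); requiring this ≤ 0.0610 gives R_L ≥ R_th(1/0.0610 − 1) = 711.7 × 15.39 = 11.0 kΩ.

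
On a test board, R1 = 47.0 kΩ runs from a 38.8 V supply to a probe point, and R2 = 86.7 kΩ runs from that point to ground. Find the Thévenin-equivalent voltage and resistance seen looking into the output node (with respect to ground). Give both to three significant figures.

V_th = 25.2 V, R_th = 30.5 kΩ

V_th is the open-circuit tap voltage: 38.8 × 86.7/(47.0 + 86.7) = 25.2 V.
With the supply zeroed, R1 and R2 appear in parallel from the tap: R_th = R1‖R2 = (47.0 × 86.7)/133.7 = 30.5 kΩ.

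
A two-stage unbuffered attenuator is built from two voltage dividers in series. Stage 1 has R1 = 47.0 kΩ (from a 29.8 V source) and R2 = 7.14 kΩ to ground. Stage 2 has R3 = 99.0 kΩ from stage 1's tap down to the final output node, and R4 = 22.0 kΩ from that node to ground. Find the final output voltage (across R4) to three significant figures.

Stage 2 presents R3+R4 = 121.0 kΩ as a load on stage 1's tap.
Stage 1's lower leg becomes R2‖(R3+R4) = 6.742 kΩ, so V_mid = 29.8 × 6.742/53.74 = 3.739 V.
Stage 2 is itself unloaded: V_out = V_mid × R4/(R3+R4) = 3.739 × 22.0/121.0 = 0.680 V.

V_out ≈ 0.680 V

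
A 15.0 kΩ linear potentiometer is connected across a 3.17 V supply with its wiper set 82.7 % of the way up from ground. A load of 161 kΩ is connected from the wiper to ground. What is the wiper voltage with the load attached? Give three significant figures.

V ≈ 2.59 V

The wiper splits the pot into (1−α)R = 2.595 kΩ above and αR = 12.40 kΩ below.
Lower section ‖ load = 11.52 kΩ.
V_wiper = 3.17 × 11.52/(2.595 + 11.52) = 2.59 V.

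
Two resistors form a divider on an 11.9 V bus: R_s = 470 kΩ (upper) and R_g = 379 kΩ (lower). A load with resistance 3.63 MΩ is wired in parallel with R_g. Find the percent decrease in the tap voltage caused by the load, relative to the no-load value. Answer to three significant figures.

The divider's output (Thévenin) resistance is R_s‖R_g = 209.8 kΩ.
Fractional drop under load = R_th/(R_th + R_L) = 209.8 / (209.8 + 3630) = 0.05464.
So the output falls by 5.46 %.

5.46 %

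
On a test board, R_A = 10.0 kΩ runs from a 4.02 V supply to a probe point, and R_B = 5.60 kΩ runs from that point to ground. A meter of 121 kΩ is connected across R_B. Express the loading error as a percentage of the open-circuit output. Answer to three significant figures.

The divider's output (Thévenin) resistance is R_A‖R_B = 3.590 kΩ.
Fractional drop under load = R_th/(R_th + R_L) = 3.590 / (3.590 + 121) = 0.02881.
So the output falls by 2.88 %.

2.88 %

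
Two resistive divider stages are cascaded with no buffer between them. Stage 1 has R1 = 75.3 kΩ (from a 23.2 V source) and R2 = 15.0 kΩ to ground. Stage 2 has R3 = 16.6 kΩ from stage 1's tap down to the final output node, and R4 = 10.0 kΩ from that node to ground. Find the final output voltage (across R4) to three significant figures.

Stage 2 presents R3+R4 = 26.60 kΩ as a load on stage 1's tap.
Stage 1's lower leg becomes R2‖(R3+R4) = 9.591 kΩ, so V_mid = 23.2 × 9.591/84.89 = 2.621 V.
Stage 2 is itself unloaded: V_out = V_mid × R4/(R3+R4) = 2.621 × 10.0/26.60 = 0.985 V.

V_out ≈ 0.985 V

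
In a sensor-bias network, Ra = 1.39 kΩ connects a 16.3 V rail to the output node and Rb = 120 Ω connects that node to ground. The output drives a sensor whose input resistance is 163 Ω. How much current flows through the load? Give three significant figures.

Rb‖R_L = 69.12 Ω; V_out = 16.3 × 69.12/1459 = 0.7721 V.
I_L = V_out / R_L = 0.7721 / 163 Ω = 4.74 mA.

I_L ≈ 4.74 mA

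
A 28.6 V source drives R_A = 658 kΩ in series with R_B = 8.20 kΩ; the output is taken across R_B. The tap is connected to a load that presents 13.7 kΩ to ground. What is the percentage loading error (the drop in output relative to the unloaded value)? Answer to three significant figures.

37.2 %

The divider's output (Thévenin) resistance is R_A‖R_B = 8.099 kΩ.
Fractional drop under load = R_th/(R_th + R_L) = 8.099 / (8.099 + 13.7) = 0.3715.
So the output falls by 37.2 %.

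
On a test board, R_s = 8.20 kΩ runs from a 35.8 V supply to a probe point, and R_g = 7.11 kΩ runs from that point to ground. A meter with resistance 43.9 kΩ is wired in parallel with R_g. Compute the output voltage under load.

The load sits in parallel with R_g: R_g‖R_L = (7.11 × 43.9) / (7.11 + 43.9) = 6.119 kΩ.
V_out = 35.8 × 6.119 / (8.20 + 6.119) = 35.8 × 6.119/14.32 = 15.3 V.
(Unloaded it would have been 16.6 V.)

V_out ≈ 15.3 V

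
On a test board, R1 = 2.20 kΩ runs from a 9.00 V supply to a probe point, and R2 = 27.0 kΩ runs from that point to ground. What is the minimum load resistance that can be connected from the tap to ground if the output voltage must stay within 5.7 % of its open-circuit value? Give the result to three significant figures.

R_L(min) ≈ 33.7 kΩ

Output resistance R_th = R1‖R2 = (2.20 × 27.0)/29.20 = 2.034 kΩ.
The fractional drop is R_th/(R_th + R_L); requiring this ≤ 0.0570 gives R_L ≥ R_th(1/0.0570 − 1) = 2.034 × 16.54 = 33.7 kΩ.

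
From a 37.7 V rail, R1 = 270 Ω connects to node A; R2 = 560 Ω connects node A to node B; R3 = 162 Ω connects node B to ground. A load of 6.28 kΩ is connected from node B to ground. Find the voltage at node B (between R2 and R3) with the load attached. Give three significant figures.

At node B, R3 is in parallel with the load: R3‖R_L = 157.9 Ω.
Below node A the resistance is R2 + (R3‖R_L) = 717.9 Ω, so V_A = 37.7 × 717.9/987.9 = 27.40 V.
Then V_B = V_A × (R3‖R_L)/(R2 + R3‖R_L) = 27.40 × 157.9/717.9 = 6.03 V.

V ≈ 6.03 V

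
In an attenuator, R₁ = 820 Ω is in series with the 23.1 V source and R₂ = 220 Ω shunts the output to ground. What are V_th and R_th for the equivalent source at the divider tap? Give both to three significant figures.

V_th = 4.89 V, R_th = 173 Ω

V_th is the open-circuit tap voltage: 23.1 × 220/(820 + 220) = 4.89 V.
With the supply zeroed, R₁ and R₂ appear in parallel from the tap: R_th = R₁‖R₂ = (820 × 220)/1040 = 173 Ω.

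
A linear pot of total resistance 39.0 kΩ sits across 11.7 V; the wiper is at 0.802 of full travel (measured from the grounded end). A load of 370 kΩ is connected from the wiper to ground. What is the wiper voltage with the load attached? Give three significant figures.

The wiper splits the pot into (1−α)R = 7.722 kΩ above and αR = 31.28 kΩ below.
Lower section ‖ load = 28.84 kΩ.
V_wiper = 11.7 × 28.84/(7.722 + 28.84) = 9.23 V.

V ≈ 9.23 V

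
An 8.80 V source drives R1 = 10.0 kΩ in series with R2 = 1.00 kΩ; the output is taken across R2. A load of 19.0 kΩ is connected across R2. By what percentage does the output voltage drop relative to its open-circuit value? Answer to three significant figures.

4.57 %

The divider's output (Thévenin) resistance is R1‖R2 = 0.9091 kΩ.
Fractional drop under load = R_th/(R_th + R_L) = 0.9091 / (0.9091 + 19.0) = 0.04566.
So the output falls by 4.57 %.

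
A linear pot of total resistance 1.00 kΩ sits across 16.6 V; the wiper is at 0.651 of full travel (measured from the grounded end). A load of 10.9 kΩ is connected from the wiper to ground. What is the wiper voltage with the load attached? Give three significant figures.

V ≈ 10.6 V

The wiper splits the pot into (1−α)R = 349.0 Ω above and αR = 651.0 Ω below.
Lower section ‖ load = 614.3 Ω.
V_wiper = 16.6 × 614.3/(349.0 + 614.3) = 10.6 V.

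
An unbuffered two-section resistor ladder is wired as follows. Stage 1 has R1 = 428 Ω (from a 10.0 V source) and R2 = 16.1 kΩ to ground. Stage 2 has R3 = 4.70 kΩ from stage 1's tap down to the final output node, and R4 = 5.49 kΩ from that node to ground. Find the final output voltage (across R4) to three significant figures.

Stage 2 presents R3+R4 = 10190 Ω as a load on stage 1's tap.
Stage 1's lower leg becomes R2‖(R3+R4) = 6240 Ω, so V_mid = 10.0 × 6240/6668 = 9.358 V.
Stage 2 is itself unloaded: V_out = V_mid × R4/(R3+R4) = 9.358 × 5490/10190 = 5.04 V.

V_out ≈ 5.04 V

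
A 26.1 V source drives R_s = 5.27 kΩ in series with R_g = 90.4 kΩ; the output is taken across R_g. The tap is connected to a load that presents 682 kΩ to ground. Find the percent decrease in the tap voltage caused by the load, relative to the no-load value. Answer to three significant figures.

0.725 %

The divider's output (Thévenin) resistance is R_s‖R_g = 4.980 kΩ.
Fractional drop under load = R_th/(R_th + R_L) = 4.980 / (4.980 + 682) = 0.007249.
So the output falls by 0.725 %.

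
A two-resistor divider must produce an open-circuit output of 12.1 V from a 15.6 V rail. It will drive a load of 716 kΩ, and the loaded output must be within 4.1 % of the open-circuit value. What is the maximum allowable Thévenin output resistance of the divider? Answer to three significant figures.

R_th ≤ 30.6 kΩ

Loading drop = R_th/(R_th + R_L) ≤ 0.0410, so R_th ≤ R_L · ε/(1−ε) = 716 kΩ × 0.0410/0.9590 = 30.6 kΩ.
(Any R1, R2 with R2/(R1+R2) = 0.776 and R1‖R2 ≤ 30.6 kΩ will meet the spec.)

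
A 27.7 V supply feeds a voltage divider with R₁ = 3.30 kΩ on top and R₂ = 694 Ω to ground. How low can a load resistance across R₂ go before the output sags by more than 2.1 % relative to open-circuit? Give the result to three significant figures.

R_L(min) ≈ 26.7 kΩ

Output resistance R_th = R₁‖R₂ = (3300 × 694)/3994 = 573.4 Ω.
The fractional drop is R_th/(R_th + R_L); requiring this ≤ 0.0210 gives R_L ≥ R_th(1/0.0210 − 1) = 573.4 × 46.62 = 26.7 kΩ.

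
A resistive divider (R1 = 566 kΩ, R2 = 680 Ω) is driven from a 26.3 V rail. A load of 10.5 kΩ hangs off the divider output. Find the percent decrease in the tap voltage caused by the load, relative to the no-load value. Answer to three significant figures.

The divider's output (Thévenin) resistance is R1‖R2 = 679.2 Ω.
Fractional drop under load = R_th/(R_th + R_L) = 679.2 / (679.2 + 10500) = 0.06075.
So the output falls by 6.08 %.

6.08 %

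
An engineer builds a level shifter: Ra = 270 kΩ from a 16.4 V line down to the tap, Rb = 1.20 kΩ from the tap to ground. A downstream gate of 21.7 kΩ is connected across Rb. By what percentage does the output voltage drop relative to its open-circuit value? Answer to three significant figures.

5.22 %

The divider's output (Thévenin) resistance is Ra‖Rb = 1.195 kΩ.
Fractional drop under load = R_th/(R_th + R_L) = 1.195 / (1.195 + 21.7) = 0.05218.
So the output falls by 5.22 %.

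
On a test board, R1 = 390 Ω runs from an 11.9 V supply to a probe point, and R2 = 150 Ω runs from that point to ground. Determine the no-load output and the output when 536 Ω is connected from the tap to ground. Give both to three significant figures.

Open-circuit: V = 11.9 × 150/(390 + 150) = 3.31 V.
With the load, R2 becomes R2‖R_L = 117.2 Ω, so V = 11.9 × 117.2/507.2 = 2.75 V.

Unloaded: 3.31 V; loaded: 2.75 V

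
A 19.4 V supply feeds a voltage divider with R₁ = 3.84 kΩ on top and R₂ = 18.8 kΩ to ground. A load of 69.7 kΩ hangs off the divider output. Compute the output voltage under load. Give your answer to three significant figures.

The load sits in parallel with R₂: R₂‖R_L = (18.8 × 69.7) / (18.8 + 69.7) = 14.81 kΩ.
V_out = 19.4 × 14.81 / (3.84 + 14.81) = 19.4 × 14.81/18.65 = 15.4 V.

V_out ≈ 15.4 V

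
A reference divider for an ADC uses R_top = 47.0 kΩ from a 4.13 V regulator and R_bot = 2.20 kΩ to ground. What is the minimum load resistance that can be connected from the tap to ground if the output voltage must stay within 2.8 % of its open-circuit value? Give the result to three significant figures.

R_L(min) ≈ 73.0 kΩ

Output resistance R_th = R_top‖R_bot = (47.0 × 2.20)/49.20 = 2.102 kΩ.
The fractional drop is R_th/(R_th + R_L); requiring this ≤ 0.0280 gives R_L ≥ R_th(1/0.0280 − 1) = 2.102 × 34.71 = 73.0 kΩ.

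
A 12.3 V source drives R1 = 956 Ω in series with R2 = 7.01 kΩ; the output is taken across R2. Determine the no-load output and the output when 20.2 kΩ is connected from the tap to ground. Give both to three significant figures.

Unloaded: 10.8 V; loaded: 10.4 V

Open-circuit: V = 12.3 × 7010/(956 + 7010) = 10.8 V.
With the load, R2 becomes R2‖R_L = 5204 Ω, so V = 12.3 × 5204/6160 = 10.4 V.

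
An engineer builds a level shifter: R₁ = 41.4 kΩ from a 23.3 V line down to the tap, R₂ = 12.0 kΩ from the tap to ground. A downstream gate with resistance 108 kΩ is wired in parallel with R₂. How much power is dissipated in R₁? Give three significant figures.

Total resistance from the source is R₁ + (R₂‖R_L) = 52.20 kΩ, so I = 23.3/52.20 kΩ = 0.4464 mA.
P = I²·R₁ = (0.4464 mA)² × 41.4 kΩ = 8.25 mW.

P ≈ 8.25 mW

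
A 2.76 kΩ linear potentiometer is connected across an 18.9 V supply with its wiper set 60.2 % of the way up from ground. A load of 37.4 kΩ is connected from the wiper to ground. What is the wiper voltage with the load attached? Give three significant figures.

V ≈ 11.2 V

The wiper splits the pot into (1−α)R = 1.098 kΩ above and αR = 1.662 kΩ below.
Lower section ‖ load = 1.591 kΩ.
V_wiper = 18.9 × 1.591/(1.098 + 1.591) = 11.2 V.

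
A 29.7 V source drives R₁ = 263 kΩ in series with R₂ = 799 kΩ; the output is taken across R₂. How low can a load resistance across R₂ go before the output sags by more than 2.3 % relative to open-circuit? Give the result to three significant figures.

Output resistance R_th = R₁‖R₂ = (263 × 799)/1062 = 197.9 kΩ.
The fractional drop is R_th/(R_th + R_L); requiring this ≤ 0.0230 gives R_L ≥ R_th(1/0.0230 − 1) = 197.9 × 42.48 = 8.41 MΩ.

R_L(min) ≈ 8.41 MΩ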